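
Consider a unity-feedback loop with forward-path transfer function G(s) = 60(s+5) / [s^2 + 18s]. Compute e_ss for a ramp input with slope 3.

The denominator has no term below 18s — 1 pole at s=0, type 1.
K_v = lim_{s→0} s·G(s) = 60·5 / 18 = 50/3.
e_ss = 3/K_v = 3/(50/3) = 0.18.

0.18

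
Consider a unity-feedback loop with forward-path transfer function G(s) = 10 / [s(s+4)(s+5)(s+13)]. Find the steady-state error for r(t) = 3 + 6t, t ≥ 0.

G(s) has one factor of s in the denominator, so the system is type 1. Treating each term separately:
  • 3: tracked with zero error.
  • 6t: e_ss = 6/K_v with K_v=1/26 → 156.
Total e_ss = 156.

156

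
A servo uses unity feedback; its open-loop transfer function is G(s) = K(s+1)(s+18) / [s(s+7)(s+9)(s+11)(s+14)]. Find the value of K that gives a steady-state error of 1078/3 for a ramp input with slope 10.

One free integrator in G(s): this is a type 1 system.
K_v = lim_{s→0} s·G(s) = K·1·18 / (7·9·11·14) = (1/539)·K.
e_ss = 10/K_v = 1078/3 ⇒ K_v = 15/539 ⇒ K = (15/539)/(1/539) = 15.

15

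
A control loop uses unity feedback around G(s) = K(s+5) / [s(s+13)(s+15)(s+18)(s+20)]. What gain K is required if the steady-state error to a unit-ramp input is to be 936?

15

G(s) has one factor of s in the denominator, so the system is type 1.
K_v = lim_{s→0} s·G(s) = K·5 / (13·15·18·20) = (1/14040)·K.
e_ss = 1/K_v = 936 ⇒ K_v = 1/936 ⇒ K = (1/936)/(1/14040) = 15.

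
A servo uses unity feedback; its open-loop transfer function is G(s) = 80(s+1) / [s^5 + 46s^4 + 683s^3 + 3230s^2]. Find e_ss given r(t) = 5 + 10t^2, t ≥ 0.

Lowest-order denominator term is 3230s^2, so the open loop has 2 poles at the origin → type 2 system. By superposition:
  • 5: tracked with zero error.
  • 10t^2: e_ss = 20/K_a with K_a=8/323 → 807.5.
Total e_ss = 807.5.

807.5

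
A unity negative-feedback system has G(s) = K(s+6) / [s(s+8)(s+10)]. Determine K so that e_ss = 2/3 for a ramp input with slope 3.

The open loop has one pole at the origin → type 1 system.
K_v = lim_{s→0} s·G(s) = K·6 / (8·10) = 0.075·K.
e_ss = 3/K_v = 2/3 ⇒ K_v = 4.5 ⇒ K = 4.5/0.075 = 60.

60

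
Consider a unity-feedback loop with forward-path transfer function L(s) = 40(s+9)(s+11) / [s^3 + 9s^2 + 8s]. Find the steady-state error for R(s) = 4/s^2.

4/495

Factoring s from the denominator leaves a polynomial with constant term 8, so the system is type 1.
K_v = lim_{s→0} s·L(s) = 40·9·11 / 8 = 495.
e_ss = 4/K_v = 4/495.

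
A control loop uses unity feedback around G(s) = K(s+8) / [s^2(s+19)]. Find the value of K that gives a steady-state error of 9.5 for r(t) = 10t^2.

The open loop has two poles at the origin → type 2 system.
K_a = lim_{s→0} s^2·G(s) = K·8 / (19) = (8/19)·K.
e_ss = 20/K_a = 9.5 ⇒ K_a = 40/19 ⇒ K = (40/19)/(8/19) = 5.

5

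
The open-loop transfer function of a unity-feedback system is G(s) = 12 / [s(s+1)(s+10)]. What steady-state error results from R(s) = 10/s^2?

System type = 1 (one pole at s=0).
K_v = lim_{s→0} s·G(s) = 12 / (1·10) = 1.2.
e_ss = 10/K_v = 10/1.2 = 25/3.

25/3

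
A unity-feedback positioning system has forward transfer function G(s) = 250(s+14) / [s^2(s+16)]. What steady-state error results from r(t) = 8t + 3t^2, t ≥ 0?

24/875

G(s) has two factors of s in the denominator, so the system is type 2. Taking each input component in turn:
  • 8t: tracked with zero error.
  • 3t^2: e_ss = 6/K_a with K_a=218.75 → 24/875.
Total e_ss = 24/875.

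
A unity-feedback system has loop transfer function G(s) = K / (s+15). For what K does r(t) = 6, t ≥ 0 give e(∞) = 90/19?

4

No free integrators in G(s): this is a type 0 system.
K_p = lim_{s→0} G(s) = K / (15) = (1/15)·K.
e_ss = 6/(1 + K_p) = 90/19 ⇒ 1 + (1/15)·K = 19/15 ⇒ K = 4.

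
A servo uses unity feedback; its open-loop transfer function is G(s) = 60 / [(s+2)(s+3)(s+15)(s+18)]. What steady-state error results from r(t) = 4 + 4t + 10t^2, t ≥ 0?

System type = 0 (no poles at s=0). Taking each input component in turn:
  • 4: e_ss = 4/(1+K_p) with K_p=1/27 → 27/7.
  • 4t: a type-0 system cannot track it, e_ss → ∞.
  • 10t^2: a type-0 system cannot track it, e_ss → ∞.
The unbounded component dominates.

infinity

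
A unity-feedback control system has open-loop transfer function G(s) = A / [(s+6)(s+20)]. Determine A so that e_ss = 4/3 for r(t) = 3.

G(s) has no factors of s in the denominator, so the system is type 0.
K_p = lim_{s→0} G(s) = A / (6·20) = (1/120)·A.
e_ss = 3/(1 + K_p) = 4/3 ⇒ 1 + (1/120)·A = 2.25 ⇒ A = 150.

150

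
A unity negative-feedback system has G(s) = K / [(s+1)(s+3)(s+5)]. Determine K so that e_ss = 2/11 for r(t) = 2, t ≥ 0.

150

System type = 0 (no poles at s=0).
K_p = lim_{s→0} G(s) = K / (1·3·5) = (1/15)·K.
e_ss = 2/(1 + K_p) = 2/11 ⇒ 1 + (1/15)·K = 11 ⇒ K = 150.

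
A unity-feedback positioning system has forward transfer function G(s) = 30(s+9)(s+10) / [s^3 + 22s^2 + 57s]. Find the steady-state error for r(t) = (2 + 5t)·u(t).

19/180

Lowest-order denominator term is 57s, so the open loop has 1 pole at the origin → type 1 system. Taking each input component in turn:
  • 2: tracked with zero error.
  • 5t: e_ss = 5/K_v with K_v=900/19 → 19/180.
Total e_ss = 19/180.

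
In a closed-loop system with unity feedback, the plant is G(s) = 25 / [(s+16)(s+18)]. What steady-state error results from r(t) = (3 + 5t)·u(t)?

No free integrators in G(s): this is a type 0 system. Taking each input component in turn:
  • 3: e_ss = 3/(1+K_p) with K_p=25/288 → 864/313.
  • 5t: a type-0 system cannot track it, e_ss → ∞.
The unbounded component dominates.

infinity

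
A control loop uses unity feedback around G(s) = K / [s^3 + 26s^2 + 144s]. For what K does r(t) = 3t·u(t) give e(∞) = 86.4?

5

Lowest-order denominator term is 144s, so the open loop has 1 pole at the origin → type 1 system.
K_v = lim_{s→0} s·G(s) = K / 144 = (1/144)·K.
e_ss = 3/K_v = 86.4 ⇒ K_v = 5/144 ⇒ K = (5/144)/(1/144) = 5.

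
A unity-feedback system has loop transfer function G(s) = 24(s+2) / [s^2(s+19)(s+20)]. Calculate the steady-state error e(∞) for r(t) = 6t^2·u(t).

95

Two free integrators in G(s): this is a type 2 system.
K_a = lim_{s→0} s^2·G(s) = 24·2 / (19·20) = 12/95.
r(t) = 6t^2 gives R(s) = 12/s^3.
e_ss = 12/K_a = 12/(12/95) = 95.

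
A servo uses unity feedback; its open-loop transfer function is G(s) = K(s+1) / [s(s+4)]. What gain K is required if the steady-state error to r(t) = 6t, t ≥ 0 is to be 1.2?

20

G(s) has one factor of s in the denominator, so the system is type 1.
K_v = lim_{s→0} s·G(s) = K·1 / (4) = 0.25·K.
e_ss = 6/K_v = 1.2 ⇒ K_v = 5 ⇒ K = 5/0.25 = 20.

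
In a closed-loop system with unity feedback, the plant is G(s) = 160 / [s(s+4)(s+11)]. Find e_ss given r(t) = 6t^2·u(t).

infinity

One free integrator in G(s): this is a type 1 system.
For a type-1 system K_a = 0, so e_ss to a parabolic input is unbounded.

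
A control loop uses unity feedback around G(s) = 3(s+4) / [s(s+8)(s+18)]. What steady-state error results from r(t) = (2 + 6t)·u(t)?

System type = 1 (one pole at s=0). Taking each input component in turn:
  • 2: tracked with zero error.
  • 6t: e_ss = 6/K_v with K_v=1/12 → 72.
Total e_ss = 72.

72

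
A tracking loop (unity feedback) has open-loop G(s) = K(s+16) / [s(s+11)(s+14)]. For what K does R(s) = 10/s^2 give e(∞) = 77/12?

15

G(s) has one factor of s in the denominator, so the system is type 1.
K_v = lim_{s→0} s·G(s) = K·16 / (11·14) = (8/77)·K.
e_ss = 10/K_v = 77/12 ⇒ K_v = 120/77 ⇒ K = (120/77)/(8/77) = 15.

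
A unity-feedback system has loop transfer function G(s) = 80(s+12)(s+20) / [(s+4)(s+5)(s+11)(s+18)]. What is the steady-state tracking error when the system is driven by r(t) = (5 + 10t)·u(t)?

infinity

The open loop has no poles at the origin → type 0 system. Taking each input component in turn:
  • 5: e_ss = 5/(1+K_p) with K_p=160/33 → 165/193.
  • 10t: a type-0 system cannot track it, e_ss → ∞.
The unbounded component dominates.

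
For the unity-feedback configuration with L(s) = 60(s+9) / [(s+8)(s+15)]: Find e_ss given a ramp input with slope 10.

infinity

No free integrators in L(s): this is a type 0 system.
For a type-0 system K_v = 0, so e_ss to a ramp input is unbounded.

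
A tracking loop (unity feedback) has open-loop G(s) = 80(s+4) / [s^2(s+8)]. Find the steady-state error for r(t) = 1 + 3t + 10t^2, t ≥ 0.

0.5

The open loop has two poles at the origin → type 2 system. By superposition:
  • 1: tracked with zero error.
  • 3t: tracked with zero error.
  • 10t^2: e_ss = 20/K_a with K_a=40 → 0.5.
Total e_ss = 0.5.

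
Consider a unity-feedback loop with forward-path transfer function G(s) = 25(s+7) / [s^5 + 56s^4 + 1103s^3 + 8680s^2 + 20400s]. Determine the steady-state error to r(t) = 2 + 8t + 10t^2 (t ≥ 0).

Lowest-order denominator term is 20400s, so the open loop has 1 pole at the origin → type 1 system. By superposition:
  • 2: tracked with zero error.
  • 8t: e_ss = 8/K_v with K_v=7/816 → 6528/7.
  • 10t^2: a type-1 system cannot track it, e_ss → ∞.
The unbounded component dominates.

infinity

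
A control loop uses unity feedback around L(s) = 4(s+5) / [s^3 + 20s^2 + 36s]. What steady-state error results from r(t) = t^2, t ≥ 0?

infinity

Factoring s from the denominator leaves a polynomial with constant term 36, so the system is type 1.
For a type-1 system K_a = 0, so e_ss to a parabolic input is unbounded.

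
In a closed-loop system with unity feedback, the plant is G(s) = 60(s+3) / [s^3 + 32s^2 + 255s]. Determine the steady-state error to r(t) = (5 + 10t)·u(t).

85/6

Lowest-order denominator term is 255s, so the open loop has 1 pole at the origin → type 1 system. Treating each term separately:
  • 5: tracked with zero error.
  • 10t: e_ss = 10/K_v with K_v=12/17 → 85/6.
Total e_ss = 85/6.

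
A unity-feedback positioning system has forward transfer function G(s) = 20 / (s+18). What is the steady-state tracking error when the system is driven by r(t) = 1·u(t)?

No free integrators in G(s): this is a type 0 system.
K_p = lim_{s→0} G(s) = 20 / (18) = 10/9.
e_ss = 1/(1 + K_p) = 1/(19/9) = 9/19.

9/19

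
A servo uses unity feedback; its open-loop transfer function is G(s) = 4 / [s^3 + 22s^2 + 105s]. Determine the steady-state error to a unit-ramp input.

Factoring s from the denominator leaves a polynomial with constant term 105, so the system is type 1.
K_v = lim_{s→0} s·G(s) = 4 / 105 = 4/105.
e_ss = 1/K_v = 1/(4/105) = 26.25.

26.25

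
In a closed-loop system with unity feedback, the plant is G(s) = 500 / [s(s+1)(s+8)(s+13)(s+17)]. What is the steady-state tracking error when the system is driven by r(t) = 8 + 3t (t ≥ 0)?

System type = 1 (one pole at s=0). By superposition:
  • 8: tracked with zero error.
  • 3t: e_ss = 3/K_v with K_v=125/442 → 10.608.
Total e_ss = 10.608.

10.608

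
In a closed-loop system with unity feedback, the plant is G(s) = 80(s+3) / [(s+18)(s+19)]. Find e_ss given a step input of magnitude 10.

No free integrators in G(s): this is a type 0 system.
K_p = lim_{s→0} G(s) = 80·3 / (18·19) = 40/57.
e_ss = 10/(1 + K_p) = 10/(97/57) = 570/97.

570/97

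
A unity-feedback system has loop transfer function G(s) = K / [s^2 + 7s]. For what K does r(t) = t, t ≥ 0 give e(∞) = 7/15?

15

Factoring s from the denominator leaves a polynomial with constant term 7, so the system is type 1.
K_v = lim_{s→0} s·G(s) = K / 7 = (1/7)·K.
e_ss = 1/K_v = 7/15 ⇒ K_v = 15/7 ⇒ K = (15/7)/(1/7) = 15.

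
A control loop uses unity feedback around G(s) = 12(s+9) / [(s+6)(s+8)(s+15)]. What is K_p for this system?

0.15

System type = 0 (no poles at s=0).
K_p = lim_{s→0} G(s) = 12·9 / (6·8·15) = 0.15.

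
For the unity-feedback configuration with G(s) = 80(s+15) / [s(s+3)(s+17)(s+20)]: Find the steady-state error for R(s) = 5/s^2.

4.25

System type = 1 (one pole at s=0).
K_v = lim_{s→0} s·G(s) = 80·15 / (3·17·20) = 20/17.
e_ss = 5/K_v = 5/(20/17) = 4.25.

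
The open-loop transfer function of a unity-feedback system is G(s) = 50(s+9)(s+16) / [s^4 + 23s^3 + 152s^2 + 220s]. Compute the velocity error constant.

360/11

Factoring s from the denominator leaves a polynomial with constant term 220, so the system is type 1.
K_v = lim_{s→0} s·G(s) = 50·9·16 / 220 = 360/11.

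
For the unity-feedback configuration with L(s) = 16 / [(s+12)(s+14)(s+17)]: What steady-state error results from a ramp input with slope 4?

infinity

The open loop has no poles at the origin → type 0 system.
K_v = lim_{s→0} s·L(s) = 0; the steady-state error to this ramp input grows without bound.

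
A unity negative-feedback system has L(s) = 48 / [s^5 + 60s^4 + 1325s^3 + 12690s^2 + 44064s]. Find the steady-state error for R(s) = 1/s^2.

918

The denominator has no term below 44064s — 1 pole at s=0, type 1.
K_v = lim_{s→0} s·L(s) = 48 / 44064 = 1/918.
e_ss = 1/K_v = 1/(1/918) = 918.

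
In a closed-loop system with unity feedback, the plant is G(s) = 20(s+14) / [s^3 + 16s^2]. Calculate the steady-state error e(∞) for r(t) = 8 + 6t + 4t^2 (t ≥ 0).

16/35

The denominator has no term below 16s^2 — 2 poles at s=0, type 2. By superposition:
  • 8: tracked with zero error.
  • 6t: tracked with zero error.
  • 4t^2: e_ss = 8/K_a with K_a=17.5 → 16/35.
Total e_ss = 16/35.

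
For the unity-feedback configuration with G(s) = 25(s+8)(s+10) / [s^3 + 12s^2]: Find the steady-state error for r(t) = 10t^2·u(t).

0.12

Lowest-order denominator term is 12s^2, so the open loop has 2 poles at the origin → type 2 system.
K_a = lim_{s→0} s^2·G(s) = 25·8·10 / 12 = 500/3.
r(t) = 10t^2 gives R(s) = 20/s^3.
e_ss = 20/K_a = 20/(500/3) = 0.12.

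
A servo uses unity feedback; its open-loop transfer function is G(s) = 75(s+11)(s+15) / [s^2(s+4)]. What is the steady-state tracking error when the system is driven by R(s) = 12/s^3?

System type = 2 (two poles at s=0).
K_a = lim_{s→0} s^2·G(s) = 75·11·15 / (4) = 3093.75.
r(t) = 6t^2 gives R(s) = 12/s^3.
e_ss = 12/K_a = 12/3093.75 = 16/4125.

16/4125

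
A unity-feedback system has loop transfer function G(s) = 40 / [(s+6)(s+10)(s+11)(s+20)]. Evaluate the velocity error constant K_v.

G(s) has no factors of s in the denominator, so the system is type 0.
K_v = lim_{s→0} s·G(s) = 0 (the extra factor of s kills the finite limit).

0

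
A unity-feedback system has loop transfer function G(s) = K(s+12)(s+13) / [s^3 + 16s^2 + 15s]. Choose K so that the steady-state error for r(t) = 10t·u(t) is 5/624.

120

Factoring s from the denominator leaves a polynomial with constant term 15, so the system is type 1.
K_v = lim_{s→0} s·G(s) = K·12·13 / 15 = 10.4·K.
e_ss = 10/K_v = 5/624 ⇒ K_v = 1248 ⇒ K = 1248/10.4 = 120.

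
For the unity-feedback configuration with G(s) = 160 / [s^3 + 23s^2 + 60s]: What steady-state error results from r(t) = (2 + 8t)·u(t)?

Factoring s from the denominator leaves a polynomial with constant term 60, so the system is type 1. Treating each term separately:
  • 2: tracked with zero error.
  • 8t: e_ss = 8/K_v with K_v=8/3 → 3.
Total e_ss = 3.

3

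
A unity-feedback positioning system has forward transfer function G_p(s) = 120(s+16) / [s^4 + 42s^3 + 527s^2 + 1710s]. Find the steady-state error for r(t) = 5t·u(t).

285/64

The denominator has no term below 1710s — 1 pole at s=0, type 1.
K_v = lim_{s→0} s·G_p(s) = 120·16 / 1710 = 64/57.
e_ss = 5/K_v = 5/(64/57) = 285/64.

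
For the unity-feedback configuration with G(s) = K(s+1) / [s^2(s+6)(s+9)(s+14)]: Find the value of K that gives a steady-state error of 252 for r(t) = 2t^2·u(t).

Two free integrators in G(s): this is a type 2 system.
K_a = lim_{s→0} s^2·G(s) = K·1 / (6·9·14) = (1/756)·K.
e_ss = 4/K_a = 252 ⇒ K_a = 1/63 ⇒ K = (1/63)/(1/756) = 12.

12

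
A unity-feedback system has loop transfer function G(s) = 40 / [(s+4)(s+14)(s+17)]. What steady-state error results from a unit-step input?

119/124

G(s) has no factors of s in the denominator, so the system is type 0.
K_p = lim_{s→0} G(s) = 40 / (4·14·17) = 5/119.
e_ss = 1/(1 + K_p) = 1/(124/119) = 119/124.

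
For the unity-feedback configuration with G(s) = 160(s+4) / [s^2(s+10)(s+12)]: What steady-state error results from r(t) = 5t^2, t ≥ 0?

1.875

System type = 2 (two poles at s=0).
K_a = lim_{s→0} s^2·G(s) = 160·4 / (10·12) = 16/3.
r(t) = 5t^2 gives R(s) = 10/s^3.
e_ss = 10/K_a = 10/(16/3) = 1.875.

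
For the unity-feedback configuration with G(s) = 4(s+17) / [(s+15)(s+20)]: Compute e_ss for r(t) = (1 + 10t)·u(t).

infinity

The open loop has no poles at the origin → type 0 system. By superposition:
  • 1: e_ss = 1/(1+K_p) with K_p=17/75 → 75/92.
  • 10t: a type-0 system cannot track it, e_ss → ∞.
The unbounded component dominates.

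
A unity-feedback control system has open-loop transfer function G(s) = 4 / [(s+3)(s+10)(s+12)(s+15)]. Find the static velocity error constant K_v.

No free integrators in G(s): this is a type 0 system.
K_v = lim_{s→0} s·G(s) = 0 (the extra factor of s kills the finite limit).

0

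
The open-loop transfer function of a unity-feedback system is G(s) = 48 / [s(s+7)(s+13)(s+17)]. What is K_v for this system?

G(s) has one factor of s in the denominator, so the system is type 1.
K_v = lim_{s→0} s·G(s) = 48 / (7·13·17) = 48/1547.

48/1547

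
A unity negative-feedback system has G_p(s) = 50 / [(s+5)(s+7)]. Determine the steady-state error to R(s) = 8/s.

G_p(s) has no factors of s in the denominator, so the system is type 0.
K_p = lim_{s→0} G_p(s) = 50 / (5·7) = 10/7.
e_ss = 8/(1 + K_p) = 8/(17/7) = 56/17.

56/17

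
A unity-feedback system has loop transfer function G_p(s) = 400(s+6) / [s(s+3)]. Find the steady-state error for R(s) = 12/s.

0

One free integrator in G_p(s): this is a type 1 system.
K_p = ∞ for a type-1 system; e_ss to a step is zero.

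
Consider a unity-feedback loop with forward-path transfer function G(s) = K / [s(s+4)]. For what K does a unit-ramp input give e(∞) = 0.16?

25

System type = 1 (one pole at s=0).
K_v = lim_{s→0} s·G(s) = K / (4) = 0.25·K.
e_ss = 1/K_v = 0.16 ⇒ K_v = 6.25 ⇒ K = 6.25/0.25 = 25.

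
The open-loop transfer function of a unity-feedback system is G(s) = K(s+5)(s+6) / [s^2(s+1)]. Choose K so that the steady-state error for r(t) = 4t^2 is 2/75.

Two free integrators in G(s): this is a type 2 system.
K_a = lim_{s→0} s^2·G(s) = K·5·6 / (1) = 30·K.
e_ss = 8/K_a = 2/75 ⇒ K_a = 300 ⇒ K = 300/30 = 10.

10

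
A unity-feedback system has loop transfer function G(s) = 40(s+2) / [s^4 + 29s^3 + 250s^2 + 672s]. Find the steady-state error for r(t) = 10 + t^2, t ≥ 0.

The denominator has no term below 672s — 1 pole at s=0, type 1. Treating each term separately:
  • 10: tracked with zero error.
  • t^2: a type-1 system cannot track it, e_ss → ∞.
The unbounded component dominates.

infinity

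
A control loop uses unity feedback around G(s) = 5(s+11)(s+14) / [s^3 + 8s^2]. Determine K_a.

The denominator has no term below 8s^2 — 2 poles at s=0, type 2.
K_a = lim_{s→0} s^2·G(s) = 5·11·14 / 8 = 96.25.

96.25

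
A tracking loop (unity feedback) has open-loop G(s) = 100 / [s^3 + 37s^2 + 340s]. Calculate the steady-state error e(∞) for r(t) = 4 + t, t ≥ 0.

The denominator has no term below 340s — 1 pole at s=0, type 1. Taking each input component in turn:
  • 4: tracked with zero error.
  • t: e_ss = 1/K_v with K_v=5/17 → 3.4.
Total e_ss = 3.4.

3.4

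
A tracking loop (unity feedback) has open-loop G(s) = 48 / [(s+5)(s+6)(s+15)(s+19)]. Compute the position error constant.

8/1425

The open loop has no poles at the origin → type 0 system.
K_p = lim_{s→0} G(s) = 48 / (5·6·15·19) = 8/1425.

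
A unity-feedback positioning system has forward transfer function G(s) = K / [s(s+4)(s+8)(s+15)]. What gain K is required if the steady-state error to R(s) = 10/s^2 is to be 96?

System type = 1 (one pole at s=0).
K_v = lim_{s→0} s·G(s) = K / (4·8·15) = (1/480)·K.
e_ss = 10/K_v = 96 ⇒ K_v = 5/48 ⇒ K = (5/48)/(1/480) = 50.

50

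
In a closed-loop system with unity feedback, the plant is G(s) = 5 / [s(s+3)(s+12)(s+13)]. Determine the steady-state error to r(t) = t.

System type = 1 (one pole at s=0).
K_v = lim_{s→0} s·G(s) = 5 / (3·12·13) = 5/468.
e_ss = 1/K_v = 1/(5/468) = 93.6.

93.6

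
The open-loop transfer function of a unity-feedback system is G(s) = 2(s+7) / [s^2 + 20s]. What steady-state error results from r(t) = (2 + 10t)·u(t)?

100/7

Factoring s from the denominator leaves a polynomial with constant term 20, so the system is type 1. Treating each term separately:
  • 2: tracked with zero error.
  • 10t: e_ss = 10/K_v with K_v=0.7 → 100/7.
Total e_ss = 100/7.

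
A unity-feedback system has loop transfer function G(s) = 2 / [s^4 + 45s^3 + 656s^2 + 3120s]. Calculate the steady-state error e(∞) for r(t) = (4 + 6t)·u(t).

9360

Factoring s from the denominator leaves a polynomial with constant term 3120, so the system is type 1. Taking each input component in turn:
  • 4: tracked with zero error.
  • 6t: e_ss = 6/K_v with K_v=1/1560 → 9360.
Total e_ss = 9360.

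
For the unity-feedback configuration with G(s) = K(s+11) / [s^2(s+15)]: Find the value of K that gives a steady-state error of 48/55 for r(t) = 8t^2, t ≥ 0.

25

The open loop has two poles at the origin → type 2 system.
K_a = lim_{s→0} s^2·G(s) = K·11 / (15) = (11/15)·K.
e_ss = 16/K_a = 48/55 ⇒ K_a = 55/3 ⇒ K = (55/3)/(11/15) = 25.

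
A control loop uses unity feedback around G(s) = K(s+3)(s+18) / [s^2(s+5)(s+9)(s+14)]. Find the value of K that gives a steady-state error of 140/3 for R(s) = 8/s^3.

Two free integrators in G(s): this is a type 2 system.
K_a = lim_{s→0} s^2·G(s) = K·3·18 / (5·9·14) = (3/35)·K.
e_ss = 8/K_a = 140/3 ⇒ K_a = 6/35 ⇒ K = (6/35)/(3/35) = 2.

2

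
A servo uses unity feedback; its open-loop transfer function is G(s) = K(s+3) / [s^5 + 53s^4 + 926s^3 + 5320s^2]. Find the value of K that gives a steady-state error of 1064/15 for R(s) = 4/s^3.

The denominator has no term below 5320s^2 — 2 poles at s=0, type 2.
K_a = lim_{s→0} s^2·G(s) = K·3 / 5320 = (3/5320)·K.
e_ss = 4/K_a = 1064/15 ⇒ K_a = 15/266 ⇒ K = (15/266)/(3/5320) = 100.

100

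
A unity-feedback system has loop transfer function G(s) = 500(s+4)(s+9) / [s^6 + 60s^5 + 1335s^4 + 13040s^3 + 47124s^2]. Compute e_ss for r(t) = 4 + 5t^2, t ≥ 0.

26.18

The denominator has no term below 47124s^2 — 2 poles at s=0, type 2. Treating each term separately:
  • 4: tracked with zero error.
  • 5t^2: e_ss = 10/K_a with K_a=500/1309 → 26.18.
Total e_ss = 26.18.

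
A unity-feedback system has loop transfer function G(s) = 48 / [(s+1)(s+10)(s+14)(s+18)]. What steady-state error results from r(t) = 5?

No free integrators in G(s): this is a type 0 system.
K_p = lim_{s→0} G(s) = 48 / (1·10·14·18) = 2/105.
e_ss = 5/(1 + K_p) = 5/(107/105) = 525/107.

525/107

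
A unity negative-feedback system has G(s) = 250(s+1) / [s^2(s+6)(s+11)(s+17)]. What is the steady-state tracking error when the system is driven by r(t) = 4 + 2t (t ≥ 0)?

G(s) has two factors of s in the denominator, so the system is type 2. Taking each input component in turn:
  • 4: tracked with zero error.
  • 2t: tracked with zero error.
Total e_ss = 0.

0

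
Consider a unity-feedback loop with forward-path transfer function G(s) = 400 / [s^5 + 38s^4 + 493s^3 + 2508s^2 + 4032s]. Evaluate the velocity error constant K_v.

25/252

The denominator has no term below 4032s — 1 pole at s=0, type 1.
K_v = lim_{s→0} s·G(s) = 400 / 4032 = 25/252.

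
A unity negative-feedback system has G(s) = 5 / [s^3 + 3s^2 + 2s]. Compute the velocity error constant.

Factoring s from the denominator leaves a polynomial with constant term 2, so the system is type 1.
K_v = lim_{s→0} s·G(s) = 5 / 2 = 2.5.

2.5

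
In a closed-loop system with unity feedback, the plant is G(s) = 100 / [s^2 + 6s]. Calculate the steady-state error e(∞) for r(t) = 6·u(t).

The denominator has no term below 6s — 1 pole at s=0, type 1.
K_p = ∞ for a type-1 system; e_ss to a step is zero.

0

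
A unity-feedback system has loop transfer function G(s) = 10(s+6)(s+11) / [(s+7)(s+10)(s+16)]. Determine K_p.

G(s) has no factors of s in the denominator, so the system is type 0.
K_p = lim_{s→0} G(s) = 10·6·11 / (7·10·16) = 33/56.

33/56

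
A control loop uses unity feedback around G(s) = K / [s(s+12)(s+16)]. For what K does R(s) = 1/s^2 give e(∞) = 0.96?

200

G(s) has one factor of s in the denominator, so the system is type 1.
K_v = lim_{s→0} s·G(s) = K / (12·16) = (1/192)·K.
e_ss = 1/K_v = 0.96 ⇒ K_v = 25/24 ⇒ K = (25/24)/(1/192) = 200.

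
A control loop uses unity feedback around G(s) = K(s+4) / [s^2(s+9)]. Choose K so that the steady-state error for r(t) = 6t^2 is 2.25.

12

G(s) has two factors of s in the denominator, so the system is type 2.
K_a = lim_{s→0} s^2·G(s) = K·4 / (9) = (4/9)·K.
e_ss = 12/K_a = 2.25 ⇒ K_a = 16/3 ⇒ K = (16/3)/(4/9) = 12.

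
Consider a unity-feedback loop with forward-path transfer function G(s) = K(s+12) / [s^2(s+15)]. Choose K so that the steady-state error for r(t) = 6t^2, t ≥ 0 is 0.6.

Two free integrators in G(s): this is a type 2 system.
K_a = lim_{s→0} s^2·G(s) = K·12 / (15) = 0.8·K.
e_ss = 12/K_a = 0.6 ⇒ K_a = 20 ⇒ K = 20/0.8 = 25.

25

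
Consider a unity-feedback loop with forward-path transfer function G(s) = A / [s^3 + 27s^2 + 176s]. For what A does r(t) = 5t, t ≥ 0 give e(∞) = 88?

Lowest-order denominator term is 176s, so the open loop has 1 pole at the origin → type 1 system.
K_v = lim_{s→0} s·G(s) = A / 176 = (1/176)·A.
e_ss = 5/K_v = 88 ⇒ K_v = 5/88 ⇒ A = (5/88)/(1/176) = 10.

10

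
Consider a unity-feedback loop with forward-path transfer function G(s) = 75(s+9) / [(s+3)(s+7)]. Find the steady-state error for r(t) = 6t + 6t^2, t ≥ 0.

infinity

The open loop has no poles at the origin → type 0 system. By superposition:
  • 6t: a type-0 system cannot track it, e_ss → ∞.
  • 6t^2: a type-0 system cannot track it, e_ss → ∞.
The unbounded component dominates.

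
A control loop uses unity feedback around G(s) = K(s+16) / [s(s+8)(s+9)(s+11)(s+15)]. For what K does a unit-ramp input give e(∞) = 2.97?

250

G(s) has one factor of s in the denominator, so the system is type 1.
K_v = lim_{s→0} s·G(s) = K·16 / (8·9·11·15) = (2/1485)·K.
e_ss = 1/K_v = 2.97 ⇒ K_v = 100/297 ⇒ K = (100/297)/(2/1485) = 250.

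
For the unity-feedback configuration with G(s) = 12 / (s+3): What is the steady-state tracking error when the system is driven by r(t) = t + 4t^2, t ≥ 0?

infinity

System type = 0 (no poles at s=0). By superposition:
  • t: a type-0 system cannot track it, e_ss → ∞.
  • 4t^2: a type-0 system cannot track it, e_ss → ∞.
The unbounded component dominates.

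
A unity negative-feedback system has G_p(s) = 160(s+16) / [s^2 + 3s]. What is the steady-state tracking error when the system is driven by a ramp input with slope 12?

Lowest-order denominator term is 3s, so the open loop has 1 pole at the origin → type 1 system.
K_v = lim_{s→0} s·G_p(s) = 160·16 / 3 = 2560/3.
e_ss = 12/K_v = 12/(2560/3) = 9/640.

9/640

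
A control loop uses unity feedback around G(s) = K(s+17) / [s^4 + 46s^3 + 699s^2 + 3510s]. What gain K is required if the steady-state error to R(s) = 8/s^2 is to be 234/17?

120

Lowest-order denominator term is 3510s, so the open loop has 1 pole at the origin → type 1 system.
K_v = lim_{s→0} s·G(s) = K·17 / 3510 = (17/3510)·K.
e_ss = 8/K_v = 234/17 ⇒ K_v = 68/117 ⇒ K = (68/117)/(17/3510) = 120.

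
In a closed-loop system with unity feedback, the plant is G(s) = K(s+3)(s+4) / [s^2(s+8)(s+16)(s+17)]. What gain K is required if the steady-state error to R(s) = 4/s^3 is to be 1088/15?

10

Two free integrators in G(s): this is a type 2 system.
K_a = lim_{s→0} s^2·G(s) = K·3·4 / (8·16·17) = (3/544)·K.
e_ss = 4/K_a = 1088/15 ⇒ K_a = 15/272 ⇒ K = (15/272)/(3/544) = 10.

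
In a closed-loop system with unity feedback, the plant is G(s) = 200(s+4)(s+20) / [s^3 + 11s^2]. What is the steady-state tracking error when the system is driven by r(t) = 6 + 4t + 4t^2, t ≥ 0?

0.0055

Lowest-order denominator term is 11s^2, so the open loop has 2 poles at the origin → type 2 system. Taking each input component in turn:
  • 6: tracked with zero error.
  • 4t: tracked with zero error.
  • 4t^2: e_ss = 8/K_a with K_a=16000/11 → 0.0055.
Total e_ss = 0.0055.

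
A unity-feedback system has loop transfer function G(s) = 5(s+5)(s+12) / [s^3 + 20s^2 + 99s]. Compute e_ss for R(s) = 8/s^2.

The denominator has no term below 99s — 1 pole at s=0, type 1.
K_v = lim_{s→0} s·G(s) = 5·5·12 / 99 = 100/33.
e_ss = 8/K_v = 8/(100/33) = 2.64.

2.64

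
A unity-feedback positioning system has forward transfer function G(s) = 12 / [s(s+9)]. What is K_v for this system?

One free integrator in G(s): this is a type 1 system.
K_v = lim_{s→0} s·G(s) = 12 / (9) = 4/3.

4/3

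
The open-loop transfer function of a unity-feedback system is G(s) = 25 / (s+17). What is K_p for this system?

25/17

System type = 0 (no poles at s=0).
K_p = lim_{s→0} G(s) = 25 / (17) = 25/17.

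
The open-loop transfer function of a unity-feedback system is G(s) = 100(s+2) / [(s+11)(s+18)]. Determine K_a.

No free integrators in G(s): this is a type 0 system.
K_a = lim_{s→0} s^2·G(s) = 0 (the extra factor of s kills the finite limit).

0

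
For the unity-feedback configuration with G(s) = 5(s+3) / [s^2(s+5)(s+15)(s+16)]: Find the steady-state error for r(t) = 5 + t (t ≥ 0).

0

Two free integrators in G(s): this is a type 2 system. Treating each term separately:
  • 5: tracked with zero error.
  • t: tracked with zero error.
Total e_ss = 0.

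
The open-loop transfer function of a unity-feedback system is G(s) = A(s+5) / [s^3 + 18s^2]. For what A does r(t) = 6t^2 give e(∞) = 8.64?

5

The denominator has no term below 18s^2 — 2 poles at s=0, type 2.
K_a = lim_{s→0} s^2·G(s) = A·5 / 18 = (5/18)·A.
e_ss = 12/K_a = 8.64 ⇒ K_a = 25/18 ⇒ A = (25/18)/(5/18) = 5.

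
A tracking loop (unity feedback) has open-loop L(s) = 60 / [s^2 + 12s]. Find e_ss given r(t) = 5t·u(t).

1

The denominator has no term below 12s — 1 pole at s=0, type 1.
K_v = lim_{s→0} s·L(s) = 60 / 12 = 5.
e_ss = 5/K_v = 5/5 = 1.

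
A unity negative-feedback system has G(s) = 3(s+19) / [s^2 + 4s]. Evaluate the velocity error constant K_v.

14.25

Factoring s from the denominator leaves a polynomial with constant term 4, so the system is type 1.
K_v = lim_{s→0} s·G(s) = 3·19 / 4 = 14.25.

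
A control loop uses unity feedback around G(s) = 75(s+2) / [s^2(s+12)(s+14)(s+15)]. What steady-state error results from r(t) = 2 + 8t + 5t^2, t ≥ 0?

168

G(s) has two factors of s in the denominator, so the system is type 2. Treating each term separately:
  • 2: tracked with zero error.
  • 8t: tracked with zero error.
  • 5t^2: e_ss = 10/K_a with K_a=5/84 → 168.
Total e_ss = 168.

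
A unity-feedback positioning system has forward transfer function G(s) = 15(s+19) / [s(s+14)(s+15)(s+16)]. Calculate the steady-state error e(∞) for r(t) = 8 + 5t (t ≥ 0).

1120/19

The open loop has one pole at the origin → type 1 system. Taking each input component in turn:
  • 8: tracked with zero error.
  • 5t: e_ss = 5/K_v with K_v=19/224 → 1120/19.
Total e_ss = 1120/19.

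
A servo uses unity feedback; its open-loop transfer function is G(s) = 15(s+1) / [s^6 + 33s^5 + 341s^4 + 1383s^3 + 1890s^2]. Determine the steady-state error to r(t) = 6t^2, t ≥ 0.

The denominator has no term below 1890s^2 — 2 poles at s=0, type 2.
K_a = lim_{s→0} s^2·G(s) = 15·1 / 1890 = 1/126.
r(t) = 6t^2 gives R(s) = 12/s^3.
e_ss = 12/K_a = 12/(1/126) = 1512.

1512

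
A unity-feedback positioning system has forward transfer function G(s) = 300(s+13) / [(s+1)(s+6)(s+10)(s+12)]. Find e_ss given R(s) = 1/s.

G(s) has no factors of s in the denominator, so the system is type 0.
K_p = lim_{s→0} G(s) = 300·13 / (1·6·10·12) = 65/12.
e_ss = 1/(1 + K_p) = 1/(77/12) = 12/77.

12/77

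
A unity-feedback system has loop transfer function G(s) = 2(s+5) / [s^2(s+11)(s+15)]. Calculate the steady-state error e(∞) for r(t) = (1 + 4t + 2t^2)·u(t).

Two free integrators in G(s): this is a type 2 system. Treating each term separately:
  • 1: tracked with zero error.
  • 4t: tracked with zero error.
  • 2t^2: e_ss = 4/K_a with K_a=2/33 → 66.
Total e_ss = 66.

66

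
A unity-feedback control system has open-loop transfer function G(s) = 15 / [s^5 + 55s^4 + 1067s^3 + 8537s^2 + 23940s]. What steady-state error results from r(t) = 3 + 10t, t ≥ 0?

15960

The denominator has no term below 23940s — 1 pole at s=0, type 1. By superposition:
  • 3: tracked with zero error.
  • 10t: e_ss = 10/K_v with K_v=1/1596 → 15960.
Total e_ss = 15960.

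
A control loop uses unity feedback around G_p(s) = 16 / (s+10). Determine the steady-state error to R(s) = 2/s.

G_p(s) has no factors of s in the denominator, so the system is type 0.
K_p = lim_{s→0} G_p(s) = 16 / (10) = 1.6.
e_ss = 2/(1 + K_p) = 2/2.6 = 10/13.

10/13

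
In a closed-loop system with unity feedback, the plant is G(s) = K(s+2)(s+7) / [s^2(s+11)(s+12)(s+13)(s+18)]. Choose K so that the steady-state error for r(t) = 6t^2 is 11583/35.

80

Two free integrators in G(s): this is a type 2 system.
K_a = lim_{s→0} s^2·G(s) = K·2·7 / (11·12·13·18) = (7/15444)·K.
e_ss = 12/K_a = 11583/35 ⇒ K_a = 140/3861 ⇒ K = (140/3861)/(7/15444) = 80.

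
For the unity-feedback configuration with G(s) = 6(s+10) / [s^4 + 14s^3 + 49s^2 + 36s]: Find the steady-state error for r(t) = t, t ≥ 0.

0.6

Factoring s from the denominator leaves a polynomial with constant term 36, so the system is type 1.
K_v = lim_{s→0} s·G(s) = 6·10 / 36 = 5/3.
e_ss = 1/K_v = 1/(5/3) = 0.6.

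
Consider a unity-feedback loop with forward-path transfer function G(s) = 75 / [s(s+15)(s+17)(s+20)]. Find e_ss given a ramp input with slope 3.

The open loop has one pole at the origin → type 1 system.
K_v = lim_{s→0} s·G(s) = 75 / (15·17·20) = 1/68.
e_ss = 3/K_v = 3/(1/68) = 204.

204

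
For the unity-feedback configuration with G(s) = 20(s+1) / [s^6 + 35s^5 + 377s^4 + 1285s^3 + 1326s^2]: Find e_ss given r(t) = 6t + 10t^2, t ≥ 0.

1326

The denominator has no term below 1326s^2 — 2 poles at s=0, type 2. Treating each term separately:
  • 6t: tracked with zero error.
  • 10t^2: e_ss = 20/K_a with K_a=10/663 → 1326.
Total e_ss = 1326.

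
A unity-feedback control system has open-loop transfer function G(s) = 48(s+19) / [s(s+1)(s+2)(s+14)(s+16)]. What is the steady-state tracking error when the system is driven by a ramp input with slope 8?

System type = 1 (one pole at s=0).
K_v = lim_{s→0} s·G(s) = 48·19 / (1·2·14·16) = 57/28.
e_ss = 8/K_v = 8/(57/28) = 224/57.

224/57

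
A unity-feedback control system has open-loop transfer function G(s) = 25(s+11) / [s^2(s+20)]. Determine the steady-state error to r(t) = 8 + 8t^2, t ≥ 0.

System type = 2 (two poles at s=0). By superposition:
  • 8: tracked with zero error.
  • 8t^2: e_ss = 16/K_a with K_a=13.75 → 64/55.
Total e_ss = 64/55.

64/55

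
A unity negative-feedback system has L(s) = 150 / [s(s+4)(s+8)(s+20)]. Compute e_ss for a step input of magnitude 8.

0

System type = 1 (one pole at s=0).
A type-1 system has K_p = ∞, so it tracks a step input with zero steady-state error.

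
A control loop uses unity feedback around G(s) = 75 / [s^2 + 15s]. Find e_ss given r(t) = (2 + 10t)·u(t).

2

Factoring s from the denominator leaves a polynomial with constant term 15, so the system is type 1. By superposition:
  • 2: tracked with zero error.
  • 10t: e_ss = 10/K_v with K_v=5 → 2.
Total e_ss = 2.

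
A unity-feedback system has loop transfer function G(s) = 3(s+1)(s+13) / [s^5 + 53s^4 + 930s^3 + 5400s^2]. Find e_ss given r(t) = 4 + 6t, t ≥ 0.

Factoring s^2 from the denominator leaves a polynomial with constant term 5400, so the system is type 2. Taking each input component in turn:
  • 4: tracked with zero error.
  • 6t: tracked with zero error.
Total e_ss = 0.

0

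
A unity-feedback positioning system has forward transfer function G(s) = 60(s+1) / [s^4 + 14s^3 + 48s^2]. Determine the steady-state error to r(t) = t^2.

1.6

The denominator has no term below 48s^2 — 2 poles at s=0, type 2.
K_a = lim_{s→0} s^2·G(s) = 60·1 / 48 = 1.25.
r(t) = t^2 gives R(s) = 2/s^3.
e_ss = 2/K_a = 2/1.25 = 1.6.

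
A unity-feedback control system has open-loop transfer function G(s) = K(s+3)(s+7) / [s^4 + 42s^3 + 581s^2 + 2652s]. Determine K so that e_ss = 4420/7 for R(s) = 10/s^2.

Factoring s from the denominator leaves a polynomial with constant term 2652, so the system is type 1.
K_v = lim_{s→0} s·G(s) = K·3·7 / 2652 = (7/884)·K.
e_ss = 10/K_v = 4420/7 ⇒ K_v = 7/442 ⇒ K = (7/442)/(7/884) = 2.

2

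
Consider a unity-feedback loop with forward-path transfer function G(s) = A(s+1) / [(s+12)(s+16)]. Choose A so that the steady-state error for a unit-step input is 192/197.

5

No free integrators in G(s): this is a type 0 system.
K_p = lim_{s→0} G(s) = A·1 / (12·16) = (1/192)·A.
e_ss = 1/(1 + K_p) = 192/197 ⇒ 1 + (1/192)·A = 197/192 ⇒ A = 5.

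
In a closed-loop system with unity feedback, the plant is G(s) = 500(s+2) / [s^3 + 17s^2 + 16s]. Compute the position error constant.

infinity

K_p = lim_{s→0} G(s); with 1 pole at the origin the limit diverges, so K_p = ∞.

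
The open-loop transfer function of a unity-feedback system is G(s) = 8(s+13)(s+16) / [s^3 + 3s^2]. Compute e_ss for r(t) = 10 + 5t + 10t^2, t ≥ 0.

15/416

Lowest-order denominator term is 3s^2, so the open loop has 2 poles at the origin → type 2 system. By superposition:
  • 10: tracked with zero error.
  • 5t: tracked with zero error.
  • 10t^2: e_ss = 20/K_a with K_a=1664/3 → 15/416.
Total e_ss = 15/416.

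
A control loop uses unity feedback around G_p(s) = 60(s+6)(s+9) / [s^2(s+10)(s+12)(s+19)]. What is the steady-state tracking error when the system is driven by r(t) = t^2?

38/27

Two free integrators in G_p(s): this is a type 2 system.
K_a = lim_{s→0} s^2·G_p(s) = 60·6·9 / (10·12·19) = 27/19.
r(t) = t^2 gives R(s) = 2/s^3.
e_ss = 2/K_a = 2/(27/19) = 38/27.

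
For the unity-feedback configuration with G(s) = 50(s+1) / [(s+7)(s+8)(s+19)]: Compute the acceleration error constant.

0

No free integrators in G(s): this is a type 0 system.
K_a = lim_{s→0} s^2·G(s) = 0 (the extra factor of s kills the finite limit).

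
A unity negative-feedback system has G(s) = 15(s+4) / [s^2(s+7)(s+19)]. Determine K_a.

60/133

Two free integrators in G(s): this is a type 2 system.
K_a = lim_{s→0} s^2·G(s) = 15·4 / (7·19) = 60/133.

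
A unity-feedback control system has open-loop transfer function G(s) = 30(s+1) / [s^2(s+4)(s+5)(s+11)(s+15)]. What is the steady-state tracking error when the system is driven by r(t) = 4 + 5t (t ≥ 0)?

0

G(s) has two factors of s in the denominator, so the system is type 2. Treating each term separately:
  • 4: tracked with zero error.
  • 5t: tracked with zero error.
Total e_ss = 0.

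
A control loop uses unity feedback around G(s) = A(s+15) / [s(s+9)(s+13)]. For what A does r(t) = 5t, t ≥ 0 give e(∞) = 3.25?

12

G(s) has one factor of s in the denominator, so the system is type 1.
K_v = lim_{s→0} s·G(s) = A·15 / (9·13) = (5/39)·A.
e_ss = 5/K_v = 3.25 ⇒ K_v = 20/13 ⇒ A = (20/13)/(5/39) = 12.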